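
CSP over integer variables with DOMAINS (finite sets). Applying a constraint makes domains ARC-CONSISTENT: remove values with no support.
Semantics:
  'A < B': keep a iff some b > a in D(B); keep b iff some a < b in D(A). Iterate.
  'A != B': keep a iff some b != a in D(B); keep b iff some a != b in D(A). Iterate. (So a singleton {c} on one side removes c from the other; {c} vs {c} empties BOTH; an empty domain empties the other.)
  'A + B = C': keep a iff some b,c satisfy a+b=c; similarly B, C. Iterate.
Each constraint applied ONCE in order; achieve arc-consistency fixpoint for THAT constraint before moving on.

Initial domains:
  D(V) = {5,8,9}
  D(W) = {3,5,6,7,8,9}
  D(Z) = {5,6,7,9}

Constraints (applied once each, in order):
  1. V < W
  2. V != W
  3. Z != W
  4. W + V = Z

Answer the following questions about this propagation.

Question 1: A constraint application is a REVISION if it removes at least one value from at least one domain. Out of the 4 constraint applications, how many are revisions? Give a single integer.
Constraint 1 (V < W) on D(V)={5,8,9} D(W)={3,5,6,7,8,9}: V {5,8,9}->{5,8}; W {3,5,6,7,8,9}->{6,7,8,9} => REVISION
Constraint 2 (V != W) on D(V)={5,8} D(W)={6,7,8,9}: no change => not a revision
Constraint 3 (Z != W) on D(Z)={5,6,7,9} D(W)={6,7,8,9}: no change => not a revision
Constraint 4 (W + V = Z) on D(W)={6,7,8,9} D(V)={5,8} D(Z)={5,6,7,9}: W {6,7,8,9}->{}; V {5,8}->{}; Z {5,6,7,9}->{} => REVISION
Total revisions = 2

Answer: 2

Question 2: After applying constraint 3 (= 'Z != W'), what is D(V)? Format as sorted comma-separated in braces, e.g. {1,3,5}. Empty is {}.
Constraint 1 (V < W) on D(V)={5,8,9} D(W)={3,5,6,7,8,9}: V {5,8,9}->{5,8}; W {3,5,6,7,8,9}->{6,7,8,9}
Constraint 2 (V != W) on D(V)={5,8} D(W)={6,7,8,9}: no change
Constraint 3 (Z != W) on D(Z)={5,6,7,9} D(W)={6,7,8,9}: no change
So after constraint 3: D(V) = {5,8}

Answer: {5,8}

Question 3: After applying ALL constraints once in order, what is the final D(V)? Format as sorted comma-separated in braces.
Constraint 1 (V < W) on D(V)={5,8,9} D(W)={3,5,6,7,8,9}: V {5,8,9}->{5,8}; W {3,5,6,7,8,9}->{6,7,8,9}
Constraint 2 (V != W) on D(V)={5,8} D(W)={6,7,8,9}: no change
Constraint 3 (Z != W) on D(Z)={5,6,7,9} D(W)={6,7,8,9}: no change
Constraint 4 (W + V = Z) on D(W)={6,7,8,9} D(V)={5,8} D(Z)={5,6,7,9}: W {6,7,8,9}->{}; V {5,8}->{}; Z {5,6,7,9}->{}
So after all 4 constraints: D(V) = {}

Answer: {}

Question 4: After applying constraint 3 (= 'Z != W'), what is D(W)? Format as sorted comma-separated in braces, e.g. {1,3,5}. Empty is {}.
Constraint 1 (V < W) on D(V)={5,8,9} D(W)={3,5,6,7,8,9}: V {5,8,9}->{5,8}; W {3,5,6,7,8,9}->{6,7,8,9}
Constraint 2 (V != W) on D(V)={5,8} D(W)={6,7,8,9}: no change
Constraint 3 (Z != W) on D(Z)={5,6,7,9} D(W)={6,7,8,9}: no change
So after constraint 3: D(W) = {6,7,8,9}

Answer: {6,7,8,9}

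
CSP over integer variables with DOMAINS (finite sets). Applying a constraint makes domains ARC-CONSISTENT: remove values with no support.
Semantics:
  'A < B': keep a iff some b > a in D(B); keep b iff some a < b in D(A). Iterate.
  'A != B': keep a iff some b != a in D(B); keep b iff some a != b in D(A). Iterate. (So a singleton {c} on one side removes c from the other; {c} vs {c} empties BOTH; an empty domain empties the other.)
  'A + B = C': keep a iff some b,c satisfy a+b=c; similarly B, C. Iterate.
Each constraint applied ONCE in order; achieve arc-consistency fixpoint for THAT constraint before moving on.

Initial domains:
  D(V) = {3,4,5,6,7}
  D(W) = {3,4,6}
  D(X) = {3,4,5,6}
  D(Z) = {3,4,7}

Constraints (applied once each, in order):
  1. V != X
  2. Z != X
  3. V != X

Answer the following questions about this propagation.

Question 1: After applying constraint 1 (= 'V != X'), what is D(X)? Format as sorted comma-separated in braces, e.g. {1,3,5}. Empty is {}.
Constraint 1 (V != X) on D(V)={3,4,5,6,7} D(X)={3,4,5,6}: no change
So after constraint 1: D(X) = {3,4,5,6}

Answer: {3,4,5,6}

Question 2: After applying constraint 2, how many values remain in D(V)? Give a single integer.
Constraint 1 (V != X) on D(V)={3,4,5,6,7} D(X)={3,4,5,6}: no change
Constraint 2 (Z != X) on D(Z)={3,4,7} D(X)={3,4,5,6}: no change
So after constraint 2: D(V)={3,4,5,6,7}, size = 5

Answer: 5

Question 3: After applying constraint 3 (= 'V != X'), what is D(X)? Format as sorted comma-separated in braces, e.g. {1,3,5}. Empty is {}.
Answer: {3,4,5,6}

Derivation:
Constraint 1 (V != X) on D(V)={3,4,5,6,7} D(X)={3,4,5,6}: no change
Constraint 2 (Z != X) on D(Z)={3,4,7} D(X)={3,4,5,6}: no change
Constraint 3 (V != X) on D(V)={3,4,5,6,7} D(X)={3,4,5,6}: no change
So after constraint 3: D(X) = {3,4,5,6}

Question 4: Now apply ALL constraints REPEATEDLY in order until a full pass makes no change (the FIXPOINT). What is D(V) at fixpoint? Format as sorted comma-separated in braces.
pass 0 (initial): D(V)={3,4,5,6,7}
pass 1: no change
Fixpoint after 1 passes: D(V) = {3,4,5,6,7}

Answer: {3,4,5,6,7}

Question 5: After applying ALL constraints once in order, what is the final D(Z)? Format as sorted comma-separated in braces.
Constraint 1 (V != X) on D(V)={3,4,5,6,7} D(X)={3,4,5,6}: no change
Constraint 2 (Z != X) on D(Z)={3,4,7} D(X)={3,4,5,6}: no change
Constraint 3 (V != X) on D(V)={3,4,5,6,7} D(X)={3,4,5,6}: no change
So after all 3 constraints: D(Z) = {3,4,7}

Answer: {3,4,7}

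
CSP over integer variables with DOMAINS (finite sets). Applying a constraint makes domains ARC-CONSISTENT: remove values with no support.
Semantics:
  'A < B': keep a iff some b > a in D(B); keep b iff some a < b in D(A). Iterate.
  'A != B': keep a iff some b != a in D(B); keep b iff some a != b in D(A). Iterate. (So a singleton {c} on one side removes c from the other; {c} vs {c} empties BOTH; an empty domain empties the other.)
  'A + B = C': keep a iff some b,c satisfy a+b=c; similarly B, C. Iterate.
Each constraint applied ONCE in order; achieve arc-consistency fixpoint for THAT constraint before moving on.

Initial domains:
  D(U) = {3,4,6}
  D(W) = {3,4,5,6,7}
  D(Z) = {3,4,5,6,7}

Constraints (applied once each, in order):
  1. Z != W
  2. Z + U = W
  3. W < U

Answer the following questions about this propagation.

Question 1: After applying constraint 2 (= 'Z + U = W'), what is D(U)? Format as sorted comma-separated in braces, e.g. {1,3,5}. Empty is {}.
Constraint 1 (Z != W) on D(Z)={3,4,5,6,7} D(W)={3,4,5,6,7}: no change
Constraint 2 (Z + U = W) on D(Z)={3,4,5,6,7} D(U)={3,4,6} D(W)={3,4,5,6,7}: Z {3,4,5,6,7}->{3,4}; U {3,4,6}->{3,4}; W {3,4,5,6,7}->{6,7}
So after constraint 2: D(U) = {3,4}

Answer: {3,4}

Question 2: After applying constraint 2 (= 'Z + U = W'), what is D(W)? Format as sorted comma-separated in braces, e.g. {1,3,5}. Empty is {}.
Answer: {6,7}

Derivation:
Constraint 1 (Z != W) on D(Z)={3,4,5,6,7} D(W)={3,4,5,6,7}: no change
Constraint 2 (Z + U = W) on D(Z)={3,4,5,6,7} D(U)={3,4,6} D(W)={3,4,5,6,7}: Z {3,4,5,6,7}->{3,4}; U {3,4,6}->{3,4}; W {3,4,5,6,7}->{6,7}
So after constraint 2: D(W) = {6,7}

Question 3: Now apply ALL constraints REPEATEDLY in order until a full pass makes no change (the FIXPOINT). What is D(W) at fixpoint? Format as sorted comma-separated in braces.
pass 0 (initial): D(W)={3,4,5,6,7}
pass 1: U {3,4,6}->{}; W {3,4,5,6,7}->{}; Z {3,4,5,6,7}->{3,4}
pass 2: Z {3,4}->{}
pass 3: no change
Fixpoint after 3 passes: D(W) = {}

Answer: {}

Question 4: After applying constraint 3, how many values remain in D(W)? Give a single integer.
Answer: 0

Derivation:
Constraint 1 (Z != W) on D(Z)={3,4,5,6,7} D(W)={3,4,5,6,7}: no change
Constraint 2 (Z + U = W) on D(Z)={3,4,5,6,7} D(U)={3,4,6} D(W)={3,4,5,6,7}: Z {3,4,5,6,7}->{3,4}; U {3,4,6}->{3,4}; W {3,4,5,6,7}->{6,7}
Constraint 3 (W < U) on D(W)={6,7} D(U)={3,4}: W {6,7}->{}; U {3,4}->{}
So after constraint 3: D(W)={}, size = 0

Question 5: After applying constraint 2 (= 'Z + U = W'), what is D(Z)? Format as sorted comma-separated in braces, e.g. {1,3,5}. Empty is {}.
Answer: {3,4}

Derivation:
Constraint 1 (Z != W) on D(Z)={3,4,5,6,7} D(W)={3,4,5,6,7}: no change
Constraint 2 (Z + U = W) on D(Z)={3,4,5,6,7} D(U)={3,4,6} D(W)={3,4,5,6,7}: Z {3,4,5,6,7}->{3,4}; U {3,4,6}->{3,4}; W {3,4,5,6,7}->{6,7}
So after constraint 2: D(Z) = {3,4}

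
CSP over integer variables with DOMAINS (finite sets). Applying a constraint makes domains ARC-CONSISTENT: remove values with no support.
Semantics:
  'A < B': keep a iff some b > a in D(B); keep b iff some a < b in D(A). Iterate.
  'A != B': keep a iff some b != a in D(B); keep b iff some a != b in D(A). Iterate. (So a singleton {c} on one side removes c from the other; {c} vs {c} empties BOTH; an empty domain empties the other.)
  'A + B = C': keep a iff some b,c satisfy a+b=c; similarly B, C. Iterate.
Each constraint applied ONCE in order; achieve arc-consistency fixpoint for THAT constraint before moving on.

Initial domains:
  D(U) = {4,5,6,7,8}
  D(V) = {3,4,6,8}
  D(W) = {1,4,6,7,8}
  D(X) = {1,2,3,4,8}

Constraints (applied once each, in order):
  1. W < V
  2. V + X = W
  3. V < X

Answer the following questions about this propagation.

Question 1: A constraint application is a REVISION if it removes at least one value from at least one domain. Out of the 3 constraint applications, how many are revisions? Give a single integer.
Constraint 1 (W < V) on D(W)={1,4,6,7,8} D(V)={3,4,6,8}: W {1,4,6,7,8}->{1,4,6,7} => REVISION
Constraint 2 (V + X = W) on D(V)={3,4,6,8} D(X)={1,2,3,4,8} D(W)={1,4,6,7}: V {3,4,6,8}->{3,4,6}; X {1,2,3,4,8}->{1,2,3,4}; W {1,4,6,7}->{4,6,7} => REVISION
Constraint 3 (V < X) on D(V)={3,4,6} D(X)={1,2,3,4}: V {3,4,6}->{3}; X {1,2,3,4}->{4} => REVISION
Total revisions = 3

Answer: 3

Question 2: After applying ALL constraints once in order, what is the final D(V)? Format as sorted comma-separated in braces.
Constraint 1 (W < V) on D(W)={1,4,6,7,8} D(V)={3,4,6,8}: W {1,4,6,7,8}->{1,4,6,7}
Constraint 2 (V + X = W) on D(V)={3,4,6,8} D(X)={1,2,3,4,8} D(W)={1,4,6,7}: V {3,4,6,8}->{3,4,6}; X {1,2,3,4,8}->{1,2,3,4}; W {1,4,6,7}->{4,6,7}
Constraint 3 (V < X) on D(V)={3,4,6} D(X)={1,2,3,4}: V {3,4,6}->{3}; X {1,2,3,4}->{4}
So after all 3 constraints: D(V) = {3}

Answer: {3}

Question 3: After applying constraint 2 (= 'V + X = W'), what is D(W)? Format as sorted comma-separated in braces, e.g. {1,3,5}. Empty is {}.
Constraint 1 (W < V) on D(W)={1,4,6,7,8} D(V)={3,4,6,8}: W {1,4,6,7,8}->{1,4,6,7}
Constraint 2 (V + X = W) on D(V)={3,4,6,8} D(X)={1,2,3,4,8} D(W)={1,4,6,7}: V {3,4,6,8}->{3,4,6}; X {1,2,3,4,8}->{1,2,3,4}; W {1,4,6,7}->{4,6,7}
So after constraint 2: D(W) = {4,6,7}

Answer: {4,6,7}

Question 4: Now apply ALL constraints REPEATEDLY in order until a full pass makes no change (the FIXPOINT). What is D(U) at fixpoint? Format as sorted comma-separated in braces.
Answer: {4,5,6,7,8}

Derivation:
pass 0 (initial): D(U)={4,5,6,7,8}
pass 1: V {3,4,6,8}->{3}; W {1,4,6,7,8}->{4,6,7}; X {1,2,3,4,8}->{4}
pass 2: V {3}->{}; W {4,6,7}->{}; X {4}->{}
pass 3: no change
Fixpoint after 3 passes: D(U) = {4,5,6,7,8}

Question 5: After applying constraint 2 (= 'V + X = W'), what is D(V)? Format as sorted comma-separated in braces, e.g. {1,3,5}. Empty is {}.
Constraint 1 (W < V) on D(W)={1,4,6,7,8} D(V)={3,4,6,8}: W {1,4,6,7,8}->{1,4,6,7}
Constraint 2 (V + X = W) on D(V)={3,4,6,8} D(X)={1,2,3,4,8} D(W)={1,4,6,7}: V {3,4,6,8}->{3,4,6}; X {1,2,3,4,8}->{1,2,3,4}; W {1,4,6,7}->{4,6,7}
So after constraint 2: D(V) = {3,4,6}

Answer: {3,4,6}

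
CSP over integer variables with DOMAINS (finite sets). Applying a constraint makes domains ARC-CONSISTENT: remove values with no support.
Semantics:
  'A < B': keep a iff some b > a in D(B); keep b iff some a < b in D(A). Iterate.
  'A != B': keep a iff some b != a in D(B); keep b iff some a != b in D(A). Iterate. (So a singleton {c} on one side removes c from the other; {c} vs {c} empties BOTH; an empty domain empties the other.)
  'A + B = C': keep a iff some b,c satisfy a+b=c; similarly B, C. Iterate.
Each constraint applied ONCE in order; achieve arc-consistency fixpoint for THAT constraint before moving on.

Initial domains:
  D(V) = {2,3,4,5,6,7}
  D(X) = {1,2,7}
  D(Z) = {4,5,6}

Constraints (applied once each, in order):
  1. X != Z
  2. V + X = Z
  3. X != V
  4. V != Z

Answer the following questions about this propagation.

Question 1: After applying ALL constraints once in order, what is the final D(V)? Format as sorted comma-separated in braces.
Constraint 1 (X != Z) on D(X)={1,2,7} D(Z)={4,5,6}: no change
Constraint 2 (V + X = Z) on D(V)={2,3,4,5,6,7} D(X)={1,2,7} D(Z)={4,5,6}: V {2,3,4,5,6,7}->{2,3,4,5}; X {1,2,7}->{1,2}
Constraint 3 (X != V) on D(X)={1,2} D(V)={2,3,4,5}: no change
Constraint 4 (V != Z) on D(V)={2,3,4,5} D(Z)={4,5,6}: no change
So after all 4 constraints: D(V) = {2,3,4,5}

Answer: {2,3,4,5}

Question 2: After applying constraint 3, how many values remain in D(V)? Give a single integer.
Constraint 1 (X != Z) on D(X)={1,2,7} D(Z)={4,5,6}: no change
Constraint 2 (V + X = Z) on D(V)={2,3,4,5,6,7} D(X)={1,2,7} D(Z)={4,5,6}: V {2,3,4,5,6,7}->{2,3,4,5}; X {1,2,7}->{1,2}
Constraint 3 (X != V) on D(X)={1,2} D(V)={2,3,4,5}: no change
So after constraint 3: D(V)={2,3,4,5}, size = 4

Answer: 4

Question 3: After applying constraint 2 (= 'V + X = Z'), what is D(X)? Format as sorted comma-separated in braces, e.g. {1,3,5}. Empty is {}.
Constraint 1 (X != Z) on D(X)={1,2,7} D(Z)={4,5,6}: no change
Constraint 2 (V + X = Z) on D(V)={2,3,4,5,6,7} D(X)={1,2,7} D(Z)={4,5,6}: V {2,3,4,5,6,7}->{2,3,4,5}; X {1,2,7}->{1,2}
So after constraint 2: D(X) = {1,2}

Answer: {1,2}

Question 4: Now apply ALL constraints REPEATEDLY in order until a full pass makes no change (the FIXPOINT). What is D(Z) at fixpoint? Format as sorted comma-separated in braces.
Answer: {4,5,6}

Derivation:
pass 0 (initial): D(Z)={4,5,6}
pass 1: V {2,3,4,5,6,7}->{2,3,4,5}; X {1,2,7}->{1,2}
pass 2: no change
Fixpoint after 2 passes: D(Z) = {4,5,6}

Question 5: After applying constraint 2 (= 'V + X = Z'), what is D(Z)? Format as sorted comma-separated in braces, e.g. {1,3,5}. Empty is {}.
Constraint 1 (X != Z) on D(X)={1,2,7} D(Z)={4,5,6}: no change
Constraint 2 (V + X = Z) on D(V)={2,3,4,5,6,7} D(X)={1,2,7} D(Z)={4,5,6}: V {2,3,4,5,6,7}->{2,3,4,5}; X {1,2,7}->{1,2}
So after constraint 2: D(Z) = {4,5,6}

Answer: {4,5,6}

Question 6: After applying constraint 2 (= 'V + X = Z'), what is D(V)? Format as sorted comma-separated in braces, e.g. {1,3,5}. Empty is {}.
Answer: {2,3,4,5}

Derivation:
Constraint 1 (X != Z) on D(X)={1,2,7} D(Z)={4,5,6}: no change
Constraint 2 (V + X = Z) on D(V)={2,3,4,5,6,7} D(X)={1,2,7} D(Z)={4,5,6}: V {2,3,4,5,6,7}->{2,3,4,5}; X {1,2,7}->{1,2}
So after constraint 2: D(V) = {2,3,4,5}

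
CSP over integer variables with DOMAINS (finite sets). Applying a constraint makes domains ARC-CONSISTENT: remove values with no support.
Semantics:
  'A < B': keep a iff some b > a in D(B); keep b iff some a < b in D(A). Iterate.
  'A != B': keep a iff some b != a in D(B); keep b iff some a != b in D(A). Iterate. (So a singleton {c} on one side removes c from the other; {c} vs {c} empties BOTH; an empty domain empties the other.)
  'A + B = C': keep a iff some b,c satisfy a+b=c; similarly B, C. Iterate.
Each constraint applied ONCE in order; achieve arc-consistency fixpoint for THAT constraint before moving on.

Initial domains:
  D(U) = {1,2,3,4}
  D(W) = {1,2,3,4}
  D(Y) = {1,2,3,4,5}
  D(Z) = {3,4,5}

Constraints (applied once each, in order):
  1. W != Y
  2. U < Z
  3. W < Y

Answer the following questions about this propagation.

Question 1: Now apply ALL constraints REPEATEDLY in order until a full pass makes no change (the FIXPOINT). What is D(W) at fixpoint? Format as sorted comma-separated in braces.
Answer: {1,2,3,4}

Derivation:
pass 0 (initial): D(W)={1,2,3,4}
pass 1: Y {1,2,3,4,5}->{2,3,4,5}
pass 2: no change
Fixpoint after 2 passes: D(W) = {1,2,3,4}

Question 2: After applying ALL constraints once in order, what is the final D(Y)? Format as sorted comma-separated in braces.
Constraint 1 (W != Y) on D(W)={1,2,3,4} D(Y)={1,2,3,4,5}: no change
Constraint 2 (U < Z) on D(U)={1,2,3,4} D(Z)={3,4,5}: no change
Constraint 3 (W < Y) on D(W)={1,2,3,4} D(Y)={1,2,3,4,5}: Y {1,2,3,4,5}->{2,3,4,5}
So after all 3 constraints: D(Y) = {2,3,4,5}

Answer: {2,3,4,5}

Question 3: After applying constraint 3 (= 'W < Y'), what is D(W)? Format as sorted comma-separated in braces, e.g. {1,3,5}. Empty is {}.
Answer: {1,2,3,4}

Derivation:
Constraint 1 (W != Y) on D(W)={1,2,3,4} D(Y)={1,2,3,4,5}: no change
Constraint 2 (U < Z) on D(U)={1,2,3,4} D(Z)={3,4,5}: no change
Constraint 3 (W < Y) on D(W)={1,2,3,4} D(Y)={1,2,3,4,5}: Y {1,2,3,4,5}->{2,3,4,5}
So after constraint 3: D(W) = {1,2,3,4}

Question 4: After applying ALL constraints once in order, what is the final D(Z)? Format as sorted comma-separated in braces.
Answer: {3,4,5}

Derivation:
Constraint 1 (W != Y) on D(W)={1,2,3,4} D(Y)={1,2,3,4,5}: no change
Constraint 2 (U < Z) on D(U)={1,2,3,4} D(Z)={3,4,5}: no change
Constraint 3 (W < Y) on D(W)={1,2,3,4} D(Y)={1,2,3,4,5}: Y {1,2,3,4,5}->{2,3,4,5}
So after all 3 constraints: D(Z) = {3,4,5}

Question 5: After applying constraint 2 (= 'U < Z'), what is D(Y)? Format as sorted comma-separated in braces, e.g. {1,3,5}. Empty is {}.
Answer: {1,2,3,4,5}

Derivation:
Constraint 1 (W != Y) on D(W)={1,2,3,4} D(Y)={1,2,3,4,5}: no change
Constraint 2 (U < Z) on D(U)={1,2,3,4} D(Z)={3,4,5}: no change
So after constraint 2: D(Y) = {1,2,3,4,5}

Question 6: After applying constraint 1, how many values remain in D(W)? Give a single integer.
Constraint 1 (W != Y) on D(W)={1,2,3,4} D(Y)={1,2,3,4,5}: no change
So after constraint 1: D(W)={1,2,3,4}, size = 4

Answer: 4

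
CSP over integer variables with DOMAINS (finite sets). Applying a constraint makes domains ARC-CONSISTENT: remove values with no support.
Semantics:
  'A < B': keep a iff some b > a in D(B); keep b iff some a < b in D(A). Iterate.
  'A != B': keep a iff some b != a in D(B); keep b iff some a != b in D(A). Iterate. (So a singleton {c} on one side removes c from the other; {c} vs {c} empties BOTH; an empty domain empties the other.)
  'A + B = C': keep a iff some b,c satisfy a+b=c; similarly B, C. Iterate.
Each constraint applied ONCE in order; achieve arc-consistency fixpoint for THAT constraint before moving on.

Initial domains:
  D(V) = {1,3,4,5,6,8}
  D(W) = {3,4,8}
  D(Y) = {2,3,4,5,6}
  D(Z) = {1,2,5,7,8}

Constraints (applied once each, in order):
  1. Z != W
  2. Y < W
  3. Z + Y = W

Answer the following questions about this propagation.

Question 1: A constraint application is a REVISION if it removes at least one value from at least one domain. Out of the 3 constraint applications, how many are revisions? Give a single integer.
Answer: 1

Derivation:
Constraint 1 (Z != W) on D(Z)={1,2,5,7,8} D(W)={3,4,8}: no change => not a revision
Constraint 2 (Y < W) on D(Y)={2,3,4,5,6} D(W)={3,4,8}: no change => not a revision
Constraint 3 (Z + Y = W) on D(Z)={1,2,5,7,8} D(Y)={2,3,4,5,6} D(W)={3,4,8}: Z {1,2,5,7,8}->{1,2,5}; Y {2,3,4,5,6}->{2,3,6} => REVISION
Total revisions = 1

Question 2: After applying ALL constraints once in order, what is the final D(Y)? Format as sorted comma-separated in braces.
Constraint 1 (Z != W) on D(Z)={1,2,5,7,8} D(W)={3,4,8}: no change
Constraint 2 (Y < W) on D(Y)={2,3,4,5,6} D(W)={3,4,8}: no change
Constraint 3 (Z + Y = W) on D(Z)={1,2,5,7,8} D(Y)={2,3,4,5,6} D(W)={3,4,8}: Z {1,2,5,7,8}->{1,2,5}; Y {2,3,4,5,6}->{2,3,6}
So after all 3 constraints: D(Y) = {2,3,6}

Answer: {2,3,6}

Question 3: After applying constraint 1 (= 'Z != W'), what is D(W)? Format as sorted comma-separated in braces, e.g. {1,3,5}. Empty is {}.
Constraint 1 (Z != W) on D(Z)={1,2,5,7,8} D(W)={3,4,8}: no change
So after constraint 1: D(W) = {3,4,8}

Answer: {3,4,8}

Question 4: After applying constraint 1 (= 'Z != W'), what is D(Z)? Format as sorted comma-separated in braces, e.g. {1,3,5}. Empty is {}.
Constraint 1 (Z != W) on D(Z)={1,2,5,7,8} D(W)={3,4,8}: no change
So after constraint 1: D(Z) = {1,2,5,7,8}

Answer: {1,2,5,7,8}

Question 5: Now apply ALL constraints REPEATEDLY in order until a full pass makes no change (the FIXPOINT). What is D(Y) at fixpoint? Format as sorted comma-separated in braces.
Answer: {2,3,6}

Derivation:
pass 0 (initial): D(Y)={2,3,4,5,6}
pass 1: Y {2,3,4,5,6}->{2,3,6}; Z {1,2,5,7,8}->{1,2,5}
pass 2: no change
Fixpoint after 2 passes: D(Y) = {2,3,6}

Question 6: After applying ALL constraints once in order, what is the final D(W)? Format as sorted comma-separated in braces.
Answer: {3,4,8}

Derivation:
Constraint 1 (Z != W) on D(Z)={1,2,5,7,8} D(W)={3,4,8}: no change
Constraint 2 (Y < W) on D(Y)={2,3,4,5,6} D(W)={3,4,8}: no change
Constraint 3 (Z + Y = W) on D(Z)={1,2,5,7,8} D(Y)={2,3,4,5,6} D(W)={3,4,8}: Z {1,2,5,7,8}->{1,2,5}; Y {2,3,4,5,6}->{2,3,6}
So after all 3 constraints: D(W) = {3,4,8}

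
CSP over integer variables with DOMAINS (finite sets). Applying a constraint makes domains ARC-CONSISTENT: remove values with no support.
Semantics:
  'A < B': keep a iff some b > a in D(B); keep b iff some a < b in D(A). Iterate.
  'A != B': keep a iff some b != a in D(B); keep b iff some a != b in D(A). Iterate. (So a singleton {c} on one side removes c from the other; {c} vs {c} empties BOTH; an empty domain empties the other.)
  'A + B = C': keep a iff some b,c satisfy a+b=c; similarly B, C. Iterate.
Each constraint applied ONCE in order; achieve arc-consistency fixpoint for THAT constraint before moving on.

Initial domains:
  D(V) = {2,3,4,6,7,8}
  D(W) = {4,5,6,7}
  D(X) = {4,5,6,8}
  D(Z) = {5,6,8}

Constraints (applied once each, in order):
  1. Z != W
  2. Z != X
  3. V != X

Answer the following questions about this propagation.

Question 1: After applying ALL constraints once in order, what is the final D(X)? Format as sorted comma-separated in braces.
Answer: {4,5,6,8}

Derivation:
Constraint 1 (Z != W) on D(Z)={5,6,8} D(W)={4,5,6,7}: no change
Constraint 2 (Z != X) on D(Z)={5,6,8} D(X)={4,5,6,8}: no change
Constraint 3 (V != X) on D(V)={2,3,4,6,7,8} D(X)={4,5,6,8}: no change
So after all 3 constraints: D(X) = {4,5,6,8}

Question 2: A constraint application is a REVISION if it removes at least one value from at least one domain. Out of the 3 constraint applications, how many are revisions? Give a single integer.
Constraint 1 (Z != W) on D(Z)={5,6,8} D(W)={4,5,6,7}: no change => not a revision
Constraint 2 (Z != X) on D(Z)={5,6,8} D(X)={4,5,6,8}: no change => not a revision
Constraint 3 (V != X) on D(V)={2,3,4,6,7,8} D(X)={4,5,6,8}: no change => not a revision
Total revisions = 0

Answer: 0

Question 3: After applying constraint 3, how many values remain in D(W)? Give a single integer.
Constraint 1 (Z != W) on D(Z)={5,6,8} D(W)={4,5,6,7}: no change
Constraint 2 (Z != X) on D(Z)={5,6,8} D(X)={4,5,6,8}: no change
Constraint 3 (V != X) on D(V)={2,3,4,6,7,8} D(X)={4,5,6,8}: no change
So after constraint 3: D(W)={4,5,6,7}, size = 4

Answer: 4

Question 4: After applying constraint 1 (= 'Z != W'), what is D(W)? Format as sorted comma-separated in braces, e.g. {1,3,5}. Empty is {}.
Answer: {4,5,6,7}

Derivation:
Constraint 1 (Z != W) on D(Z)={5,6,8} D(W)={4,5,6,7}: no change
So after constraint 1: D(W) = {4,5,6,7}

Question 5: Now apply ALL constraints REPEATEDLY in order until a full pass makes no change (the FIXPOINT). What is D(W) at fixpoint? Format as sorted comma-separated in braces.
pass 0 (initial): D(W)={4,5,6,7}
pass 1: no change
Fixpoint after 1 passes: D(W) = {4,5,6,7}

Answer: {4,5,6,7}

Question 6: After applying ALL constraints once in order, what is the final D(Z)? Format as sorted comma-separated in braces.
Answer: {5,6,8}

Derivation:
Constraint 1 (Z != W) on D(Z)={5,6,8} D(W)={4,5,6,7}: no change
Constraint 2 (Z != X) on D(Z)={5,6,8} D(X)={4,5,6,8}: no change
Constraint 3 (V != X) on D(V)={2,3,4,6,7,8} D(X)={4,5,6,8}: no change
So after all 3 constraints: D(Z) = {5,6,8}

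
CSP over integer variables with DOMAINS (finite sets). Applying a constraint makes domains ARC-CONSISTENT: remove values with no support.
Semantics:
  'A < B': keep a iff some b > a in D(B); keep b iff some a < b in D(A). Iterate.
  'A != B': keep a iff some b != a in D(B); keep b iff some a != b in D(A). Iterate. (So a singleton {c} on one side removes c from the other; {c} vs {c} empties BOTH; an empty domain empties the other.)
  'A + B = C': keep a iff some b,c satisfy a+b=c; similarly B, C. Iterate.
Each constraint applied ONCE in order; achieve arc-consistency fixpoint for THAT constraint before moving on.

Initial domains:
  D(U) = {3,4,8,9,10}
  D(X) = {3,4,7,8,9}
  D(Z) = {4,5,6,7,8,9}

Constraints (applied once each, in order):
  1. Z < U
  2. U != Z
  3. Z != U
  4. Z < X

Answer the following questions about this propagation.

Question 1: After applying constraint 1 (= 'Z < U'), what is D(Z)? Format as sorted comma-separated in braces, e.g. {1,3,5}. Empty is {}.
Answer: {4,5,6,7,8,9}

Derivation:
Constraint 1 (Z < U) on D(Z)={4,5,6,7,8,9} D(U)={3,4,8,9,10}: U {3,4,8,9,10}->{8,9,10}
So after constraint 1: D(Z) = {4,5,6,7,8,9}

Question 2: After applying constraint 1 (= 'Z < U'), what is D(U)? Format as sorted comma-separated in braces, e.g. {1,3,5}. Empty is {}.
Constraint 1 (Z < U) on D(Z)={4,5,6,7,8,9} D(U)={3,4,8,9,10}: U {3,4,8,9,10}->{8,9,10}
So after constraint 1: D(U) = {8,9,10}

Answer: {8,9,10}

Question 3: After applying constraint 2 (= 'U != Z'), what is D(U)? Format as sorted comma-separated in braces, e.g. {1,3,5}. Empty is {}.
Constraint 1 (Z < U) on D(Z)={4,5,6,7,8,9} D(U)={3,4,8,9,10}: U {3,4,8,9,10}->{8,9,10}
Constraint 2 (U != Z) on D(U)={8,9,10} D(Z)={4,5,6,7,8,9}: no change
So after constraint 2: D(U) = {8,9,10}

Answer: {8,9,10}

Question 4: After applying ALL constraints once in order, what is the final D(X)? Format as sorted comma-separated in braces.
Constraint 1 (Z < U) on D(Z)={4,5,6,7,8,9} D(U)={3,4,8,9,10}: U {3,4,8,9,10}->{8,9,10}
Constraint 2 (U != Z) on D(U)={8,9,10} D(Z)={4,5,6,7,8,9}: no change
Constraint 3 (Z != U) on D(Z)={4,5,6,7,8,9} D(U)={8,9,10}: no change
Constraint 4 (Z < X) on D(Z)={4,5,6,7,8,9} D(X)={3,4,7,8,9}: Z {4,5,6,7,8,9}->{4,5,6,7,8}; X {3,4,7,8,9}->{7,8,9}
So after all 4 constraints: D(X) = {7,8,9}

Answer: {7,8,9}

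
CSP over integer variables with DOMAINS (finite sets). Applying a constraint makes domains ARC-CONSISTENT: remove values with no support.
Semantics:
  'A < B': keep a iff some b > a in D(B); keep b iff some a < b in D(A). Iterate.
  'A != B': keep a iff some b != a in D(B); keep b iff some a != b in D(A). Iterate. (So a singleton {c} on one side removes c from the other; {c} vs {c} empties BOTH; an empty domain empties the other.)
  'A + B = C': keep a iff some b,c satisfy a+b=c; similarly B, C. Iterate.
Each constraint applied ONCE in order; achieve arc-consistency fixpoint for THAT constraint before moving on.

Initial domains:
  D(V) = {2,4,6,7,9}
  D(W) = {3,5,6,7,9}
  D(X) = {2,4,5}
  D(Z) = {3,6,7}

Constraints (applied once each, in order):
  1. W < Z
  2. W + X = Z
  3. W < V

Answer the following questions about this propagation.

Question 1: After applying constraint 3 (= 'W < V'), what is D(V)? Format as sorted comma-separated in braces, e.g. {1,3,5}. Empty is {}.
Constraint 1 (W < Z) on D(W)={3,5,6,7,9} D(Z)={3,6,7}: W {3,5,6,7,9}->{3,5,6}; Z {3,6,7}->{6,7}
Constraint 2 (W + X = Z) on D(W)={3,5,6} D(X)={2,4,5} D(Z)={6,7}: W {3,5,6}->{3,5}; X {2,4,5}->{2,4}; Z {6,7}->{7}
Constraint 3 (W < V) on D(W)={3,5} D(V)={2,4,6,7,9}: V {2,4,6,7,9}->{4,6,7,9}
So after constraint 3: D(V) = {4,6,7,9}

Answer: {4,6,7,9}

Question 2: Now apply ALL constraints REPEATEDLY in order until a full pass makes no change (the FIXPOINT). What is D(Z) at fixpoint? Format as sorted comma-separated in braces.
pass 0 (initial): D(Z)={3,6,7}
pass 1: V {2,4,6,7,9}->{4,6,7,9}; W {3,5,6,7,9}->{3,5}; X {2,4,5}->{2,4}; Z {3,6,7}->{7}
pass 2: no change
Fixpoint after 2 passes: D(Z) = {7}

Answer: {7}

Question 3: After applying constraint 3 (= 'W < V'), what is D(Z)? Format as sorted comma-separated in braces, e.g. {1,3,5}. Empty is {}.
Answer: {7}

Derivation:
Constraint 1 (W < Z) on D(W)={3,5,6,7,9} D(Z)={3,6,7}: W {3,5,6,7,9}->{3,5,6}; Z {3,6,7}->{6,7}
Constraint 2 (W + X = Z) on D(W)={3,5,6} D(X)={2,4,5} D(Z)={6,7}: W {3,5,6}->{3,5}; X {2,4,5}->{2,4}; Z {6,7}->{7}
Constraint 3 (W < V) on D(W)={3,5} D(V)={2,4,6,7,9}: V {2,4,6,7,9}->{4,6,7,9}
So after constraint 3: D(Z) = {7}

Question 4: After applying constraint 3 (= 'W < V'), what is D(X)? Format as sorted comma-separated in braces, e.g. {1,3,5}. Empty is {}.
Constraint 1 (W < Z) on D(W)={3,5,6,7,9} D(Z)={3,6,7}: W {3,5,6,7,9}->{3,5,6}; Z {3,6,7}->{6,7}
Constraint 2 (W + X = Z) on D(W)={3,5,6} D(X)={2,4,5} D(Z)={6,7}: W {3,5,6}->{3,5}; X {2,4,5}->{2,4}; Z {6,7}->{7}
Constraint 3 (W < V) on D(W)={3,5} D(V)={2,4,6,7,9}: V {2,4,6,7,9}->{4,6,7,9}
So after constraint 3: D(X) = {2,4}

Answer: {2,4}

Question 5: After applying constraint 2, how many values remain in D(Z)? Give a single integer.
Answer: 1

Derivation:
Constraint 1 (W < Z) on D(W)={3,5,6,7,9} D(Z)={3,6,7}: W {3,5,6,7,9}->{3,5,6}; Z {3,6,7}->{6,7}
Constraint 2 (W + X = Z) on D(W)={3,5,6} D(X)={2,4,5} D(Z)={6,7}: W {3,5,6}->{3,5}; X {2,4,5}->{2,4}; Z {6,7}->{7}
So after constraint 2: D(Z)={7}, size = 1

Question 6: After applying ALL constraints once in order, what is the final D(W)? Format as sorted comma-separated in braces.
Constraint 1 (W < Z) on D(W)={3,5,6,7,9} D(Z)={3,6,7}: W {3,5,6,7,9}->{3,5,6}; Z {3,6,7}->{6,7}
Constraint 2 (W + X = Z) on D(W)={3,5,6} D(X)={2,4,5} D(Z)={6,7}: W {3,5,6}->{3,5}; X {2,4,5}->{2,4}; Z {6,7}->{7}
Constraint 3 (W < V) on D(W)={3,5} D(V)={2,4,6,7,9}: V {2,4,6,7,9}->{4,6,7,9}
So after all 3 constraints: D(W) = {3,5}

Answer: {3,5}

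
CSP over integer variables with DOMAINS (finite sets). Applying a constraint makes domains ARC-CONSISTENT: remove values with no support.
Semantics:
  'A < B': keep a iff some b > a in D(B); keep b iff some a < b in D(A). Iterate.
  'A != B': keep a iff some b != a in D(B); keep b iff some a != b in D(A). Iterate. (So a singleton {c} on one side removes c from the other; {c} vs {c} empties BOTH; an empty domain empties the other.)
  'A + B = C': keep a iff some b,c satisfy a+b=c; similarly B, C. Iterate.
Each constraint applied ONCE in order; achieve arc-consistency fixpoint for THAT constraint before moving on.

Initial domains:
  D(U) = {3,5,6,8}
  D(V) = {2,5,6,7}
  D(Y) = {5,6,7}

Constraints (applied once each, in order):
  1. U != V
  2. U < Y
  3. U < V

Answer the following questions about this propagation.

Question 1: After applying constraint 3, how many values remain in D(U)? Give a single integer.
Answer: 3

Derivation:
Constraint 1 (U != V) on D(U)={3,5,6,8} D(V)={2,5,6,7}: no change
Constraint 2 (U < Y) on D(U)={3,5,6,8} D(Y)={5,6,7}: U {3,5,6,8}->{3,5,6}
Constraint 3 (U < V) on D(U)={3,5,6} D(V)={2,5,6,7}: V {2,5,6,7}->{5,6,7}
So after constraint 3: D(U)={3,5,6}, size = 3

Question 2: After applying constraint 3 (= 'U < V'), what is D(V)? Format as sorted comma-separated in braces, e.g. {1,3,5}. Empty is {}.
Answer: {5,6,7}

Derivation:
Constraint 1 (U != V) on D(U)={3,5,6,8} D(V)={2,5,6,7}: no change
Constraint 2 (U < Y) on D(U)={3,5,6,8} D(Y)={5,6,7}: U {3,5,6,8}->{3,5,6}
Constraint 3 (U < V) on D(U)={3,5,6} D(V)={2,5,6,7}: V {2,5,6,7}->{5,6,7}
So after constraint 3: D(V) = {5,6,7}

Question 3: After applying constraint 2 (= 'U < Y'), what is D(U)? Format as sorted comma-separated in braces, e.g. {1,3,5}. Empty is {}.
Answer: {3,5,6}

Derivation:
Constraint 1 (U != V) on D(U)={3,5,6,8} D(V)={2,5,6,7}: no change
Constraint 2 (U < Y) on D(U)={3,5,6,8} D(Y)={5,6,7}: U {3,5,6,8}->{3,5,6}
So after constraint 2: D(U) = {3,5,6}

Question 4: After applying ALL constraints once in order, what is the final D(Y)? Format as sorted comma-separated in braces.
Constraint 1 (U != V) on D(U)={3,5,6,8} D(V)={2,5,6,7}: no change
Constraint 2 (U < Y) on D(U)={3,5,6,8} D(Y)={5,6,7}: U {3,5,6,8}->{3,5,6}
Constraint 3 (U < V) on D(U)={3,5,6} D(V)={2,5,6,7}: V {2,5,6,7}->{5,6,7}
So after all 3 constraints: D(Y) = {5,6,7}

Answer: {5,6,7}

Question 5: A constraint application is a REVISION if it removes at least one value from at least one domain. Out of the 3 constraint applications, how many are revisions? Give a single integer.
Answer: 2

Derivation:
Constraint 1 (U != V) on D(U)={3,5,6,8} D(V)={2,5,6,7}: no change => not a revision
Constraint 2 (U < Y) on D(U)={3,5,6,8} D(Y)={5,6,7}: U {3,5,6,8}->{3,5,6} => REVISION
Constraint 3 (U < V) on D(U)={3,5,6} D(V)={2,5,6,7}: V {2,5,6,7}->{5,6,7} => REVISION
Total revisions = 2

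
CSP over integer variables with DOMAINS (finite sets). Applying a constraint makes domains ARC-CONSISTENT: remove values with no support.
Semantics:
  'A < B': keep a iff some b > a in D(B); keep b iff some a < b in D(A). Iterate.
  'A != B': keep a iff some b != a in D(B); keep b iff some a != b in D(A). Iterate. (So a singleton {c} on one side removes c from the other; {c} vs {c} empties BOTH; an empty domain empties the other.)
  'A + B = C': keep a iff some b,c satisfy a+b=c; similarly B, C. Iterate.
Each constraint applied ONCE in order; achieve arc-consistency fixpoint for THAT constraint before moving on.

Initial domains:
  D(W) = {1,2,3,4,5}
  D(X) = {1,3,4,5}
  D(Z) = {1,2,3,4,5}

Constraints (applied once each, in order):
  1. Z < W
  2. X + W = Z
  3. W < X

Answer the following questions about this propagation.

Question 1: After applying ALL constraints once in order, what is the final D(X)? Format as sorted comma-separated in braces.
Constraint 1 (Z < W) on D(Z)={1,2,3,4,5} D(W)={1,2,3,4,5}: Z {1,2,3,4,5}->{1,2,3,4}; W {1,2,3,4,5}->{2,3,4,5}
Constraint 2 (X + W = Z) on D(X)={1,3,4,5} D(W)={2,3,4,5} D(Z)={1,2,3,4}: X {1,3,4,5}->{1}; W {2,3,4,5}->{2,3}; Z {1,2,3,4}->{3,4}
Constraint 3 (W < X) on D(W)={2,3} D(X)={1}: W {2,3}->{}; X {1}->{}
So after all 3 constraints: D(X) = {}

Answer: {}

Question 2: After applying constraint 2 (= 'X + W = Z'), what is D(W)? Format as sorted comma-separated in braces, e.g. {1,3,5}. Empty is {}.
Constraint 1 (Z < W) on D(Z)={1,2,3,4,5} D(W)={1,2,3,4,5}: Z {1,2,3,4,5}->{1,2,3,4}; W {1,2,3,4,5}->{2,3,4,5}
Constraint 2 (X + W = Z) on D(X)={1,3,4,5} D(W)={2,3,4,5} D(Z)={1,2,3,4}: X {1,3,4,5}->{1}; W {2,3,4,5}->{2,3}; Z {1,2,3,4}->{3,4}
So after constraint 2: D(W) = {2,3}

Answer: {2,3}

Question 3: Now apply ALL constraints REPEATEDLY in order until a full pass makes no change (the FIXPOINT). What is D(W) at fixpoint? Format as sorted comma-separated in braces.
Answer: {}

Derivation:
pass 0 (initial): D(W)={1,2,3,4,5}
pass 1: W {1,2,3,4,5}->{}; X {1,3,4,5}->{}; Z {1,2,3,4,5}->{3,4}
pass 2: Z {3,4}->{}
pass 3: no change
Fixpoint after 3 passes: D(W) = {}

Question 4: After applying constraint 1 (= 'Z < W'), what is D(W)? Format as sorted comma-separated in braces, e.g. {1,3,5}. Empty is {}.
Answer: {2,3,4,5}

Derivation:
Constraint 1 (Z < W) on D(Z)={1,2,3,4,5} D(W)={1,2,3,4,5}: Z {1,2,3,4,5}->{1,2,3,4}; W {1,2,3,4,5}->{2,3,4,5}
So after constraint 1: D(W) = {2,3,4,5}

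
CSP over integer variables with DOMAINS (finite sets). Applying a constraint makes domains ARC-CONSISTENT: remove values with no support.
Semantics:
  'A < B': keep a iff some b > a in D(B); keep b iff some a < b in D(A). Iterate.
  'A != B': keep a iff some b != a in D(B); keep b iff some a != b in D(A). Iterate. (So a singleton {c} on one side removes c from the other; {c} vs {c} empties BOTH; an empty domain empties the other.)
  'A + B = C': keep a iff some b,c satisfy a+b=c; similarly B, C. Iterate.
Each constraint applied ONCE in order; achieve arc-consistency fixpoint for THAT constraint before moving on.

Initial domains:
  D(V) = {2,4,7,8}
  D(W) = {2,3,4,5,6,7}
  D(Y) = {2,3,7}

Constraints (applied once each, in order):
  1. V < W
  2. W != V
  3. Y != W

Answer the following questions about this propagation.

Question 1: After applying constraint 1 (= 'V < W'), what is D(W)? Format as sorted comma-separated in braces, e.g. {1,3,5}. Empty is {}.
Answer: {3,4,5,6,7}

Derivation:
Constraint 1 (V < W) on D(V)={2,4,7,8} D(W)={2,3,4,5,6,7}: V {2,4,7,8}->{2,4}; W {2,3,4,5,6,7}->{3,4,5,6,7}
So after constraint 1: D(W) = {3,4,5,6,7}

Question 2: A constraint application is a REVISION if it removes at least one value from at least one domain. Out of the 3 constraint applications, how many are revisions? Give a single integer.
Constraint 1 (V < W) on D(V)={2,4,7,8} D(W)={2,3,4,5,6,7}: V {2,4,7,8}->{2,4}; W {2,3,4,5,6,7}->{3,4,5,6,7} => REVISION
Constraint 2 (W != V) on D(W)={3,4,5,6,7} D(V)={2,4}: no change => not a revision
Constraint 3 (Y != W) on D(Y)={2,3,7} D(W)={3,4,5,6,7}: no change => not a revision
Total revisions = 1

Answer: 1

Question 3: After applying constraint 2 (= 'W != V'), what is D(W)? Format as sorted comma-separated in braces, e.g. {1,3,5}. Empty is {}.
Constraint 1 (V < W) on D(V)={2,4,7,8} D(W)={2,3,4,5,6,7}: V {2,4,7,8}->{2,4}; W {2,3,4,5,6,7}->{3,4,5,6,7}
Constraint 2 (W != V) on D(W)={3,4,5,6,7} D(V)={2,4}: no change
So after constraint 2: D(W) = {3,4,5,6,7}

Answer: {3,4,5,6,7}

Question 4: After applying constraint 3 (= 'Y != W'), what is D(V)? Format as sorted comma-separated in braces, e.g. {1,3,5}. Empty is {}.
Constraint 1 (V < W) on D(V)={2,4,7,8} D(W)={2,3,4,5,6,7}: V {2,4,7,8}->{2,4}; W {2,3,4,5,6,7}->{3,4,5,6,7}
Constraint 2 (W != V) on D(W)={3,4,5,6,7} D(V)={2,4}: no change
Constraint 3 (Y != W) on D(Y)={2,3,7} D(W)={3,4,5,6,7}: no change
So after constraint 3: D(V) = {2,4}

Answer: {2,4}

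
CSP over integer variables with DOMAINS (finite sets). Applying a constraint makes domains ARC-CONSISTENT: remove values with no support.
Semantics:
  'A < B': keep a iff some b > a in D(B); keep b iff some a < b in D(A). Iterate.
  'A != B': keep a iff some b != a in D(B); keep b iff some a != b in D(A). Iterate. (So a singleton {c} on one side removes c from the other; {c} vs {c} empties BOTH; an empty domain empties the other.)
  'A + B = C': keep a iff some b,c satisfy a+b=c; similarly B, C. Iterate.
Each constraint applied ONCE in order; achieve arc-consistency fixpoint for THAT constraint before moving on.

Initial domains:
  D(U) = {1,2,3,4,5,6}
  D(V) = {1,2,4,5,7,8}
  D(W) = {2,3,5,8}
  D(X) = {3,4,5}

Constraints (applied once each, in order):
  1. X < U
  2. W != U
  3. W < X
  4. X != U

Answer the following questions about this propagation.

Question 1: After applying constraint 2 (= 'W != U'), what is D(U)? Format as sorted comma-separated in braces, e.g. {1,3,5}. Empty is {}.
Constraint 1 (X < U) on D(X)={3,4,5} D(U)={1,2,3,4,5,6}: U {1,2,3,4,5,6}->{4,5,6}
Constraint 2 (W != U) on D(W)={2,3,5,8} D(U)={4,5,6}: no change
So after constraint 2: D(U) = {4,5,6}

Answer: {4,5,6}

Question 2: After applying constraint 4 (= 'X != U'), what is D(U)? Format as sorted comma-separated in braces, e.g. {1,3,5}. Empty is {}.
Answer: {4,5,6}

Derivation:
Constraint 1 (X < U) on D(X)={3,4,5} D(U)={1,2,3,4,5,6}: U {1,2,3,4,5,6}->{4,5,6}
Constraint 2 (W != U) on D(W)={2,3,5,8} D(U)={4,5,6}: no change
Constraint 3 (W < X) on D(W)={2,3,5,8} D(X)={3,4,5}: W {2,3,5,8}->{2,3}
Constraint 4 (X != U) on D(X)={3,4,5} D(U)={4,5,6}: no change
So after constraint 4: D(U) = {4,5,6}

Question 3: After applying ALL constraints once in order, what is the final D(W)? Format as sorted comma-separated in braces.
Answer: {2,3}

Derivation:
Constraint 1 (X < U) on D(X)={3,4,5} D(U)={1,2,3,4,5,6}: U {1,2,3,4,5,6}->{4,5,6}
Constraint 2 (W != U) on D(W)={2,3,5,8} D(U)={4,5,6}: no change
Constraint 3 (W < X) on D(W)={2,3,5,8} D(X)={3,4,5}: W {2,3,5,8}->{2,3}
Constraint 4 (X != U) on D(X)={3,4,5} D(U)={4,5,6}: no change
So after all 4 constraints: D(W) = {2,3}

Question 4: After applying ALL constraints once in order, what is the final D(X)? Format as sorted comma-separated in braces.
Answer: {3,4,5}

Derivation:
Constraint 1 (X < U) on D(X)={3,4,5} D(U)={1,2,3,4,5,6}: U {1,2,3,4,5,6}->{4,5,6}
Constraint 2 (W != U) on D(W)={2,3,5,8} D(U)={4,5,6}: no change
Constraint 3 (W < X) on D(W)={2,3,5,8} D(X)={3,4,5}: W {2,3,5,8}->{2,3}
Constraint 4 (X != U) on D(X)={3,4,5} D(U)={4,5,6}: no change
So after all 4 constraints: D(X) = {3,4,5}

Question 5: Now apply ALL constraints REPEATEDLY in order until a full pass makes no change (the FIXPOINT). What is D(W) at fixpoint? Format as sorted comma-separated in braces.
pass 0 (initial): D(W)={2,3,5,8}
pass 1: U {1,2,3,4,5,6}->{4,5,6}; W {2,3,5,8}->{2,3}
pass 2: no change
Fixpoint after 2 passes: D(W) = {2,3}

Answer: {2,3}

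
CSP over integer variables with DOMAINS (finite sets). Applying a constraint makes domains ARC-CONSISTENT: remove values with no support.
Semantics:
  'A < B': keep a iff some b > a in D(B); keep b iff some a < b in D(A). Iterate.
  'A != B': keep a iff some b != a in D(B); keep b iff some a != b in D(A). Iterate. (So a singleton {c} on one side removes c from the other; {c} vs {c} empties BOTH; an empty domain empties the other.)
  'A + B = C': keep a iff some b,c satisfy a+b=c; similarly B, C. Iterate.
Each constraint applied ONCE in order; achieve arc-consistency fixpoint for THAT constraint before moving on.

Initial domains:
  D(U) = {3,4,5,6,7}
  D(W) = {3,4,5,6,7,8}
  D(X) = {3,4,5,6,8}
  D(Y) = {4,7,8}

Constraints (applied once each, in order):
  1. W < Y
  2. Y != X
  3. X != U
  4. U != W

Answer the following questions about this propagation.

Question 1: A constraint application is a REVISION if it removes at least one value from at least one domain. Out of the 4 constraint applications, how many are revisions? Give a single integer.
Constraint 1 (W < Y) on D(W)={3,4,5,6,7,8} D(Y)={4,7,8}: W {3,4,5,6,7,8}->{3,4,5,6,7} => REVISION
Constraint 2 (Y != X) on D(Y)={4,7,8} D(X)={3,4,5,6,8}: no change => not a revision
Constraint 3 (X != U) on D(X)={3,4,5,6,8} D(U)={3,4,5,6,7}: no change => not a revision
Constraint 4 (U != W) on D(U)={3,4,5,6,7} D(W)={3,4,5,6,7}: no change => not a revision
Total revisions = 1

Answer: 1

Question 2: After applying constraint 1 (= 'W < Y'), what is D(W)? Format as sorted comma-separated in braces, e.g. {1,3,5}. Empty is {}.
Answer: {3,4,5,6,7}

Derivation:
Constraint 1 (W < Y) on D(W)={3,4,5,6,7,8} D(Y)={4,7,8}: W {3,4,5,6,7,8}->{3,4,5,6,7}
So after constraint 1: D(W) = {3,4,5,6,7}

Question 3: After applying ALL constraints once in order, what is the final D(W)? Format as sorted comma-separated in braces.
Answer: {3,4,5,6,7}

Derivation:
Constraint 1 (W < Y) on D(W)={3,4,5,6,7,8} D(Y)={4,7,8}: W {3,4,5,6,7,8}->{3,4,5,6,7}
Constraint 2 (Y != X) on D(Y)={4,7,8} D(X)={3,4,5,6,8}: no change
Constraint 3 (X != U) on D(X)={3,4,5,6,8} D(U)={3,4,5,6,7}: no change
Constraint 4 (U != W) on D(U)={3,4,5,6,7} D(W)={3,4,5,6,7}: no change
So after all 4 constraints: D(W) = {3,4,5,6,7}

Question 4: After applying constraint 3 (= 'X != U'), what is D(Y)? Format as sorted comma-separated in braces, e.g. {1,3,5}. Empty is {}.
Answer: {4,7,8}

Derivation:
Constraint 1 (W < Y) on D(W)={3,4,5,6,7,8} D(Y)={4,7,8}: W {3,4,5,6,7,8}->{3,4,5,6,7}
Constraint 2 (Y != X) on D(Y)={4,7,8} D(X)={3,4,5,6,8}: no change
Constraint 3 (X != U) on D(X)={3,4,5,6,8} D(U)={3,4,5,6,7}: no change
So after constraint 3: D(Y) = {4,7,8}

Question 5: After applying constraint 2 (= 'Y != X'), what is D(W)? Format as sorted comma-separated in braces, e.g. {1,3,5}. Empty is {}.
Answer: {3,4,5,6,7}

Derivation:
Constraint 1 (W < Y) on D(W)={3,4,5,6,7,8} D(Y)={4,7,8}: W {3,4,5,6,7,8}->{3,4,5,6,7}
Constraint 2 (Y != X) on D(Y)={4,7,8} D(X)={3,4,5,6,8}: no change
So after constraint 2: D(W) = {3,4,5,6,7}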